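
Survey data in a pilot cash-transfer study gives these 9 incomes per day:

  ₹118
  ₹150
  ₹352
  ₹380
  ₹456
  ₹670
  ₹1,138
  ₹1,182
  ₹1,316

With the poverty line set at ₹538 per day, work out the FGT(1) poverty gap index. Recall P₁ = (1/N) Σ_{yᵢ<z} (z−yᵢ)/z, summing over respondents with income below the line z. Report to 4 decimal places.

Incomes under z: ₹118, ₹150, ₹352, ₹380, ₹456 (q = 5 of N = 9).
Shortfall ratios: (538−118)/538 = 0.7807; (538−150)/538 = 0.7212; (538−352)/538 = 0.3457; (538−380)/538 = 0.2937; (538−456)/538 = 0.1524.
Σ = 2.293680. Dividing by the full population N = 9 gives P₁ = 0.2549.

0.2549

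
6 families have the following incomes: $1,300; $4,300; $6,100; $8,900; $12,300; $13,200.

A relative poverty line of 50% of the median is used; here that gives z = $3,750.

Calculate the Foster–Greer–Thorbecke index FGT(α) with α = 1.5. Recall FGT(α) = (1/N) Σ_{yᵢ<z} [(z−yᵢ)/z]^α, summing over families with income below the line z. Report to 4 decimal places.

Below z: $1,300 (q = 1 of N = 6).
Relative gaps: (3750−1300)/3750 = 0.6533.
Raised to α = 1.5: 0.52808.
Sum = 0.528083; FGT(1.5) = 0.528083 / 6 = 0.0880.

0.0880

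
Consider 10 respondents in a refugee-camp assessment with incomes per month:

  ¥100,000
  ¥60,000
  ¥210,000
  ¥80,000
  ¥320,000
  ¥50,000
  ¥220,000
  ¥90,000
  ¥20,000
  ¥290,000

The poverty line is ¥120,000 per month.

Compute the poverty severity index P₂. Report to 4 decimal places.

0.1486

Poor units: ¥20,000, ¥50,000, ¥60,000, ¥80,000, ¥90,000, ¥100,000 (q = 6 of N = 10).
Normalized shortfalls: (120000−20000)/120000 = 0.8333; (120000−50000)/120000 = 0.5833; (120000−60000)/120000 = 0.5000; (120000−80000)/120000 = 0.3333; (120000−90000)/120000 = 0.2500; (120000−100000)/120000 = 0.1667.
Squared: 0.6944; 0.3403; 0.2500; 0.1111; 0.0625; 0.0278.
Sum = 1.486111; P₂ = 1.486111 / 10 = 0.1486.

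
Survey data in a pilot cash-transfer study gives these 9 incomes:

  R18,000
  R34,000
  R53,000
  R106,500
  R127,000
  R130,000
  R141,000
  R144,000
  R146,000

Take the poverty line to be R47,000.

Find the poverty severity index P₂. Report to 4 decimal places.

0.0508

Incomes under z: R18,000, R34,000 (q = 2 of N = 9).
Normalized shortfalls: (47000−18000)/47000 = 0.6170; (47000−34000)/47000 = 0.2766.
Squared: 0.3807; 0.0765.
Sum = 0.457220; P₂ = 0.457220 / 9 = 0.0508.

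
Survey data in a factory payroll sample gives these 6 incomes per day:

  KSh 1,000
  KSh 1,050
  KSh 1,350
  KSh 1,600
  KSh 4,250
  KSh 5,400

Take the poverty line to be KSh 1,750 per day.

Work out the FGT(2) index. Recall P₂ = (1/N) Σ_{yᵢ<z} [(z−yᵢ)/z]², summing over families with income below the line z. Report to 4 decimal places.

0.0672

Incomes under z: KSh 1,000, KSh 1,050, KSh 1,350, KSh 1,600 (q = 4 of N = 6).
Shortfall ratios: (1750−1000)/1750 = 0.4286; (1750−1050)/1750 = 0.4000; (1750−1350)/1750 = 0.2286; (1750−1600)/1750 = 0.0857.
Squared: 0.1837; 0.1600; 0.0522; 0.0073.
Sum = 0.403265; P₂ = 0.403265 / 6 = 0.0672.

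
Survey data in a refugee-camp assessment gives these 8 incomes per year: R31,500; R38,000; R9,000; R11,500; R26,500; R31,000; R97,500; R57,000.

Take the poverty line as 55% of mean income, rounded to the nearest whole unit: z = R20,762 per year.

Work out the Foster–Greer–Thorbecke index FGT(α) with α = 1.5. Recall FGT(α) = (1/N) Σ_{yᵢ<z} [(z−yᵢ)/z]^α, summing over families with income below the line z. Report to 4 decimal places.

0.0905

Incomes under z: R9,000, R11,500 (q = 2 of N = 8).
Shortfall ratios: (20762−9000)/20762 = 0.5665; (20762−11500)/20762 = 0.4461.
Raised to α = 1.5: 0.42640; 0.29796.
Sum = 0.724358; FGT(1.5) = 0.724358 / 8 = 0.0905.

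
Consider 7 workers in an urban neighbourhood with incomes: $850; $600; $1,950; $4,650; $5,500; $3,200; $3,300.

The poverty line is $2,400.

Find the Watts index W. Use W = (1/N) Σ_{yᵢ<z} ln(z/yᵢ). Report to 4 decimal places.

Below z: $600, $850, $1,950 (q = 3 of N = 7).
Log shortfalls: ln(2400/600) = 1.3863; ln(2400/850) = 1.0380; ln(2400/1950) = 0.2076.
W = 2.631921 / 7 = 0.3760.

0.3760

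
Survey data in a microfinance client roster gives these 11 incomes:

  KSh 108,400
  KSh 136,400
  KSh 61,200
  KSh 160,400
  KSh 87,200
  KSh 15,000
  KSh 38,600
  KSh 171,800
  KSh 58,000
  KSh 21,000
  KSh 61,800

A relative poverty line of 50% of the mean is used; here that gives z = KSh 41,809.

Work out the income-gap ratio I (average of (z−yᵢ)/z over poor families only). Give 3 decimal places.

Below the line: KSh 15,000, KSh 21,000, KSh 38,600 (q = 3 of N = 11).
Relative gaps: 0.6412, 0.4977, 0.0768; sum = 1.215695.
I averages over the q = 3 poor units only: 1.215695 / 3 = 0.405.

0.405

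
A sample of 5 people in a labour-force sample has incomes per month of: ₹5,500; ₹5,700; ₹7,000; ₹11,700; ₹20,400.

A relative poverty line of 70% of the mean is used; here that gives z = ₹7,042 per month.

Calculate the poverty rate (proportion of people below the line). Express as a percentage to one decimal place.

60.0%

3 of the 5 people have income below ₹7,042.
H = 3/5 = 60.0%.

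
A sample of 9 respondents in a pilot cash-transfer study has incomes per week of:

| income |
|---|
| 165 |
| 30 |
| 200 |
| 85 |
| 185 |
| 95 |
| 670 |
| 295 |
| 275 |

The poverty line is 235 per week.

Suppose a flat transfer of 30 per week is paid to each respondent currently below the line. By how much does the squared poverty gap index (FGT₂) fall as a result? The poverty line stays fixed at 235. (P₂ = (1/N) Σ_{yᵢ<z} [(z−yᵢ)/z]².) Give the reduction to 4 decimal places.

Before: below the line — 30, 85, 95, 165, 185, 200; squared poverty gap index (FGT₂) = 0.186610.
After the 30 transfer: below the line — 60, 115, 125, 195, 215, 230; squared poverty gap index (FGT₂) = 0.119008.
Reduction = 0.186610 − 0.119008 = 0.0676.

0.0676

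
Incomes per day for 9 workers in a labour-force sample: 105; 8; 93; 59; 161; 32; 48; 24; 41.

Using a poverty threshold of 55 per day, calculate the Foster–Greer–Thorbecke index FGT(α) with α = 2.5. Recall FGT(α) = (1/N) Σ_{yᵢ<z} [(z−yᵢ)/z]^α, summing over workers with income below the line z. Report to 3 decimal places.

Below z: 8, 24, 32, 41, 48 (q = 5 of N = 9).
Shortfall ratios: (55−8)/55 = 0.8545; (55−24)/55 = 0.5636; (55−32)/55 = 0.4182; (55−41)/55 = 0.2545; (55−48)/55 = 0.1273.
Raised to α = 2.5: 0.67505; 0.23851; 0.11309; 0.03269; 0.00578.
Sum = 1.065114; FGT(2.5) = 1.065114 / 9 = 0.118.

0.118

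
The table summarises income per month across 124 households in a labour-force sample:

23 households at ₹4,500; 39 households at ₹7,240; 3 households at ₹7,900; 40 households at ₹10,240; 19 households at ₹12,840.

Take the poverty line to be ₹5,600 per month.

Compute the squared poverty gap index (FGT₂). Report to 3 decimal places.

Poor units: 23×₹4,500 (q = 23 of N = 124).
Normalized shortfalls: (5600−4500)/5600 = 0.1964 (×23).
Squared: 0.0386 (×23).
Sum = 0.887436; P₂ = 0.887436 / 124 = 0.007.

0.007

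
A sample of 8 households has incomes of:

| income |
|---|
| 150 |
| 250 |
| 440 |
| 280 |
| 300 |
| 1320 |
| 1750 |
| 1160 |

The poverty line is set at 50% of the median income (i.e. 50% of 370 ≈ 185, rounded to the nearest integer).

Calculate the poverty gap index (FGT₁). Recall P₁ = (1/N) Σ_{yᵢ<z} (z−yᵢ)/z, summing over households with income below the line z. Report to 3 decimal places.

Below the line: 150 (q = 1 of N = 8).
Gap ratios (z−y)/z: (185−150)/185 = 0.1892.
Sum of shortfalls = 0.189189; P₁ averages over all N: 0.189189 / 8 = 0.024.

0.024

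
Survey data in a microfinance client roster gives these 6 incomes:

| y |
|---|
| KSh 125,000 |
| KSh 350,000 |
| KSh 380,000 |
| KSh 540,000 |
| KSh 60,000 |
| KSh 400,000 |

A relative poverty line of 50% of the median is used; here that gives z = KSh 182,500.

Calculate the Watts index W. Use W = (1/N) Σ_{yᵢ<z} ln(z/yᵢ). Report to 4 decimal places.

Below z: KSh 60,000, KSh 125,000 (q = 2 of N = 6).
Log shortfalls: ln(182500/60000) = 1.1124; ln(182500/125000) = 0.3784.
W = 1.490842 / 6 = 0.2485.

0.2485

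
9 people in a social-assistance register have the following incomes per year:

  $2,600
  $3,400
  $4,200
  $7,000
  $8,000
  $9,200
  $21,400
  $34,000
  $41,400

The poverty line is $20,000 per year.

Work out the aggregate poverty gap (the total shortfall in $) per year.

Below z: $2,600, $3,400, $4,200, $7,000, $8,000, $9,200 (q = 6 of N = 9).
Individual gaps: 20000−2600 = 17400; 20000−3400 = 16600; 20000−4200 = 15800; 20000−7000 = 13000; 20000−8000 = 12000; 20000−9200 = 10800.
Aggregate gap = $85,600.

$85,600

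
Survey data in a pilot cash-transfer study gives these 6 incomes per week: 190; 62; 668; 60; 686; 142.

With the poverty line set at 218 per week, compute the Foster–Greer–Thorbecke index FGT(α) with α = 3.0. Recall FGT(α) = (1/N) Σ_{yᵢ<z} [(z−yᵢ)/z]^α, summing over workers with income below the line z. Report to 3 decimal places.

Below z: 60, 62, 142, 190 (q = 4 of N = 6).
Gap ratios (z−y)/z: (218−60)/218 = 0.7248; (218−62)/218 = 0.7156; (218−142)/218 = 0.3486; (218−190)/218 = 0.1284.
Raised to α = 3.0: 0.38072; 0.36644; 0.04237; 0.00212.
Sum = 0.791648; FGT(3.0) = 0.791648 / 6 = 0.132.

0.132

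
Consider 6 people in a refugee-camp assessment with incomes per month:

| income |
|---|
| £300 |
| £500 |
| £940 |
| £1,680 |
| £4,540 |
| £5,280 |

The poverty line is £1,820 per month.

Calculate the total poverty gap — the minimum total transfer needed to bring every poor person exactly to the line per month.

Poor units: £300, £500, £940, £1,680 (q = 4 of N = 6).
Individual gaps: 1820−300 = 1520; 1820−500 = 1320; 1820−940 = 880; 1820−1680 = 140.
Aggregate gap = £3,860.

£3,860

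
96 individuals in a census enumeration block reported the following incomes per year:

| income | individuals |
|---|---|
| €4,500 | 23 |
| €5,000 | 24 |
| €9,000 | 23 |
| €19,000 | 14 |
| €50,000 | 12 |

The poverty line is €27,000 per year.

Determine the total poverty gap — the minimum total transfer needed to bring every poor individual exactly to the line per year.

Below z: 23×€4,500, 24×€5,000, 23×€9,000, 14×€19,000 (q = 84 of N = 96).
Individual gaps: 23×(27000−4500) = 517500; 24×(27000−5000) = 528000; 23×(27000−9000) = 414000; 14×(27000−19000) = 112000.
Aggregate gap = €1,571,500.

€1,571,500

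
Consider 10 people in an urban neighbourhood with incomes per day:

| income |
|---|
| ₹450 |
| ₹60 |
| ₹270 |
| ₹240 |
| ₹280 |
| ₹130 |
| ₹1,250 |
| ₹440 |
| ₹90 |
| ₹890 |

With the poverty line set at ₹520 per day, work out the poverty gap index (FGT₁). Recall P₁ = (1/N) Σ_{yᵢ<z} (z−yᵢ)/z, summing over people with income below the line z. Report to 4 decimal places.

0.4231

Incomes under z: ₹60, ₹90, ₹130, ₹240, ₹270, ₹280, ₹440, ₹450 (q = 8 of N = 10).
Normalized shortfalls: (520−60)/520 = 0.8846; (520−90)/520 = 0.8269; (520−130)/520 = 0.7500; (520−240)/520 = 0.5385; (520−270)/520 = 0.4808; (520−280)/520 = 0.4615; (520−440)/520 = 0.1538; (520−450)/520 = 0.1346.
Σ = 4.230769. Dividing by the full population N = 10 gives P₁ = 0.4231.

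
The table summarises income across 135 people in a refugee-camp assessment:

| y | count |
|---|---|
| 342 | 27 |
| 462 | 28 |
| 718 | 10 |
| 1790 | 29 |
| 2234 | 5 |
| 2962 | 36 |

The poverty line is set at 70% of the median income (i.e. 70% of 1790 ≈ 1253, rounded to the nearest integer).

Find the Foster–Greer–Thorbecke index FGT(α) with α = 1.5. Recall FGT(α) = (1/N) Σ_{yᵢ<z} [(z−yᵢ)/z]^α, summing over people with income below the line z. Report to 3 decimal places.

Below z: 27×342, 28×462, 10×718 (q = 65 of N = 135).
Gap ratios (z−y)/z: (1253−342)/1253 = 0.7271 (×27); (1253−462)/1253 = 0.6313 (×28); (1253−718)/1253 = 0.4270 (×10).
Raised to α = 1.5: 0.61994 (×27); 0.50158 (×28); 0.27900 (×10).
Sum = 33.572602; FGT(1.5) = 33.572602 / 135 = 0.249.

0.249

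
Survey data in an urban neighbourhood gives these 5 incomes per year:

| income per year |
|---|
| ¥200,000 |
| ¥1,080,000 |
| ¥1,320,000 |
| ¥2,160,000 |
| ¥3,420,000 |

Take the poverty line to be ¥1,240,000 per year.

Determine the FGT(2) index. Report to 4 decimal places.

Poor units: ¥200,000, ¥1,080,000 (q = 2 of N = 5).
Relative gaps: (1240000−200000)/1240000 = 0.8387; (1240000−1080000)/1240000 = 0.1290.
Squared: 0.7034; 0.0166.
Sum = 0.720083; P₂ = 0.720083 / 5 = 0.1440.

0.1440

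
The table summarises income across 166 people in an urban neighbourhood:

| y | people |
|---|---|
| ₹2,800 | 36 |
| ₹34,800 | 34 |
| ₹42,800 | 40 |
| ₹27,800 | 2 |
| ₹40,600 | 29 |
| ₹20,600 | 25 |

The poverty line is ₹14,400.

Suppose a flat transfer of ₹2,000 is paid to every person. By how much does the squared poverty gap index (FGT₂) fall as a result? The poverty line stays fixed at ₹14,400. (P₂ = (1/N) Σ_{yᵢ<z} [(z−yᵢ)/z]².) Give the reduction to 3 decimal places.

0.044

Before: below the line — 36×₹2,800; squared poverty gap index (FGT₂) = 0.14073.
After the ₹2,000 transfer: below the line — 36×₹4,800; squared poverty gap index (FGT₂) = 0.09639.
Reduction = 0.14073 − 0.09639 = 0.044.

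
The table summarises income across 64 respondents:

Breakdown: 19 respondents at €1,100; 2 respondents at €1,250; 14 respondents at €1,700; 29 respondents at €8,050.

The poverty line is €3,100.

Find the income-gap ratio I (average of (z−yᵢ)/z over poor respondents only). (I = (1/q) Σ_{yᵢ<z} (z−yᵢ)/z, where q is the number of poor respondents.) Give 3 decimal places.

Incomes under z: 19×€1,100, 2×€1,250, 14×€1,700 (q = 35 of N = 64).
Relative gaps: 0.6452 (×19), 0.5968 (×2), 0.4516 (×14); sum = 19.774194.
I averages over the q = 35 poor units only: 19.774194 / 35 = 0.565.

0.565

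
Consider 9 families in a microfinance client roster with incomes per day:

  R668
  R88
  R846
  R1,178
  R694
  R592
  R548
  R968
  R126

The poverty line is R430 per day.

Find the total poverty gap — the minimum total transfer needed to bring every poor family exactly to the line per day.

R646

Poor units: R88, R126 (q = 2 of N = 9).
Individual gaps: 430−88 = 342; 430−126 = 304.
Aggregate gap = R646.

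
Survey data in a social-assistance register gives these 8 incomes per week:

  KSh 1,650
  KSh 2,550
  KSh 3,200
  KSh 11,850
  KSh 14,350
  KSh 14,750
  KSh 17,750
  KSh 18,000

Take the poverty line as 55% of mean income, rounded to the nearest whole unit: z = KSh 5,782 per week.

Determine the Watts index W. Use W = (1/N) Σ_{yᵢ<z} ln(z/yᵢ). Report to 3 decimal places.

Below the line: KSh 1,650, KSh 2,550, KSh 3,200 (q = 3 of N = 8).
Log gaps: ln(5782/1650) = 1.2540; ln(5782/2550) = 0.8187; ln(5782/3200) = 0.5916.
W = 2.664229 / 8 = 0.333.

0.333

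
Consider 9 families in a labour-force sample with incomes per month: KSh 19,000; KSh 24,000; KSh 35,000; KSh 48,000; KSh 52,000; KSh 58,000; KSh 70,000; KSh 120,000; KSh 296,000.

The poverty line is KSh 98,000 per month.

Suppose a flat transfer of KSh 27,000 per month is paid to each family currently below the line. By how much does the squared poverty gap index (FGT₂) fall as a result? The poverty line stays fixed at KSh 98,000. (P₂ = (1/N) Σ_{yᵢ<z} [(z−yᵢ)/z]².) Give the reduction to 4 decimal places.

Before: below the line — KSh 19,000, KSh 24,000, KSh 35,000, KSh 48,000, KSh 52,000, KSh 58,000, KSh 70,000; squared poverty gap index (FGT₂) = 0.262460.
After the KSh 27,000 transfer: below the line — KSh 46,000, KSh 51,000, KSh 62,000, KSh 75,000, KSh 79,000, KSh 85,000, KSh 97,000; squared poverty gap index (FGT₂) = 0.084097.
Reduction = 0.262460 − 0.084097 = 0.1784.

0.1784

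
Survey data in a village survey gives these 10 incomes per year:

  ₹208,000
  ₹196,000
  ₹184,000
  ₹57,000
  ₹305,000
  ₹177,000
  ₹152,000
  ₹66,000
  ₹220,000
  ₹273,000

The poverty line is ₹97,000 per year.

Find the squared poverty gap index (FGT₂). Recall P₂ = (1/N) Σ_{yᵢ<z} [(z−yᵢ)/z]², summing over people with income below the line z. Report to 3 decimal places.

Below z: ₹57,000, ₹66,000 (q = 2 of N = 10).
Relative gaps: (97000−57000)/97000 = 0.4124; (97000−66000)/97000 = 0.3196.
Squared: 0.1700; 0.1021.
Sum = 0.272186; P₂ = 0.272186 / 10 = 0.027.

0.027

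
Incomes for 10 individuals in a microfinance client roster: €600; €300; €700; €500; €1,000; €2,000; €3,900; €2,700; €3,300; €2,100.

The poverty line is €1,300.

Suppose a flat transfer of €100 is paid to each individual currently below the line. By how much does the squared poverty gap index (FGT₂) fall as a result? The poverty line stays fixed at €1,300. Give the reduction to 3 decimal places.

0.037

Before: below the line — €300, €500, €600, €700, €1,000; squared poverty gap index (FGT₂) = 0.15266.
After the €100 transfer: below the line — €400, €600, €700, €800, €1,100; squared poverty gap index (FGT₂) = 0.11538.
Reduction = 0.15266 − 0.11538 = 0.037.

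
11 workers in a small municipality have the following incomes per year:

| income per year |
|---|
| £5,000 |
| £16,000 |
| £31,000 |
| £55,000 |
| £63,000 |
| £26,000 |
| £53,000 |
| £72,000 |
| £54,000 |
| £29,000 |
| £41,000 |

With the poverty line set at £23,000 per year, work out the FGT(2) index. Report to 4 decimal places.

Below z: £5,000, £16,000 (q = 2 of N = 11).
Normalized shortfalls: (23000−5000)/23000 = 0.7826; (23000−16000)/23000 = 0.3043.
Squared: 0.6125; 0.0926.
Sum = 0.705104; P₂ = 0.705104 / 11 = 0.0641.

0.0641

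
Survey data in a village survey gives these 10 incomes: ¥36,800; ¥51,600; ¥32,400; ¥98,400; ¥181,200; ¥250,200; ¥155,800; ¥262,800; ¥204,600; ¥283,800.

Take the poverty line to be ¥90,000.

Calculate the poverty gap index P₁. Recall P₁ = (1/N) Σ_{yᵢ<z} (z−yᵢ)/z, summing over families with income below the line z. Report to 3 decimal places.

Incomes under z: ¥32,400, ¥36,800, ¥51,600 (q = 3 of N = 10).
Relative gaps: (90000−32400)/90000 = 0.6400; (90000−36800)/90000 = 0.5911; (90000−51600)/90000 = 0.4267.
Sum of shortfalls = 1.657778; P₁ averages over all N: 1.657778 / 10 = 0.166.

0.166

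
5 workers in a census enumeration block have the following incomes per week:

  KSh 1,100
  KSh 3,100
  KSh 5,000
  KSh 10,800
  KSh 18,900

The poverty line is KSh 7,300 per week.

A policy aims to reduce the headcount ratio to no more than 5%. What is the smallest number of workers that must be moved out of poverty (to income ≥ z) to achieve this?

3

Currently q = 3 of N = 5 are below the line (H = 0.600).
A headcount ratio of at most 5% allows at most ⌊0.05 × 5⌋ = 0 poor workers.
So at least 3 − 0 = 3 must be lifted.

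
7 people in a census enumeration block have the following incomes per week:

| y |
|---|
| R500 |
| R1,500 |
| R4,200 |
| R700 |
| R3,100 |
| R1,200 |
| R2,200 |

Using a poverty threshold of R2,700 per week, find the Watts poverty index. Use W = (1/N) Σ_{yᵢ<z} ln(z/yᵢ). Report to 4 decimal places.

0.6628

Incomes under z: R500, R700, R1,200, R1,500, R2,200 (q = 5 of N = 7).
Log shortfalls: ln(2700/500) = 1.6864; ln(2700/700) = 1.3499; ln(2700/1200) = 0.8109; ln(2700/1500) = 0.5878; ln(2700/2200) = 0.2048.
W = 4.639837 / 7 = 0.6628.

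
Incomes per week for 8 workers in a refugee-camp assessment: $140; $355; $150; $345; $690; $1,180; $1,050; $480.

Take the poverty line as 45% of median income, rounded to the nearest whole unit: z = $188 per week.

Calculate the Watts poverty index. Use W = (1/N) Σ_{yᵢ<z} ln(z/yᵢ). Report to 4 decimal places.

Below z: $140, $150 (q = 2 of N = 8).
Log shortfalls: ln(188/140) = 0.2948; ln(188/150) = 0.2258.
W = 0.520606 / 8 = 0.0651.

0.0651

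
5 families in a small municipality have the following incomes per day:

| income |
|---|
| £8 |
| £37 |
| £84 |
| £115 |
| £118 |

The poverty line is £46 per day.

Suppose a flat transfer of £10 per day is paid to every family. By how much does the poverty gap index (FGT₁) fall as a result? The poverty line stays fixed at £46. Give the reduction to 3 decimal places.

Before: below the line — £8, £37; poverty gap index (FGT₁) = 0.20435.
After the £10 transfer: below the line — £18; poverty gap index (FGT₁) = 0.12174.
Reduction = 0.20435 − 0.12174 = 0.083.

0.083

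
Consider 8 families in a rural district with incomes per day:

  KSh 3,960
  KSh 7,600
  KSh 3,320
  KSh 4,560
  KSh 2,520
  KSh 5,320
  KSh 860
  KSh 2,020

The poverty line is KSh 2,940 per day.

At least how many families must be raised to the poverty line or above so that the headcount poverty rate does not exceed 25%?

1

Currently q = 3 of N = 8 are below the line (H = 0.375).
A headcount ratio of at most 25% allows at most ⌊0.25 × 8⌋ = 2 poor families.
So at least 3 − 2 = 1 must be lifted.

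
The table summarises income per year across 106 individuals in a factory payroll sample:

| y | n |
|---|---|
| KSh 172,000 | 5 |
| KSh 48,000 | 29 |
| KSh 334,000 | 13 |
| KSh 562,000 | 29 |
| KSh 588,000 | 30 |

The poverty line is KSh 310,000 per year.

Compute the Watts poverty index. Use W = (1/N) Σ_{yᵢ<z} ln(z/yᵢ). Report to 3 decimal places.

0.538

Below the line: 29×KSh 48,000, 5×KSh 172,000 (q = 34 of N = 106).
Log gaps: ln(310000/48000) = 1.8654 (×29); ln(310000/172000) = 0.5891 (×5).
W = 57.041156 / 106 = 0.538.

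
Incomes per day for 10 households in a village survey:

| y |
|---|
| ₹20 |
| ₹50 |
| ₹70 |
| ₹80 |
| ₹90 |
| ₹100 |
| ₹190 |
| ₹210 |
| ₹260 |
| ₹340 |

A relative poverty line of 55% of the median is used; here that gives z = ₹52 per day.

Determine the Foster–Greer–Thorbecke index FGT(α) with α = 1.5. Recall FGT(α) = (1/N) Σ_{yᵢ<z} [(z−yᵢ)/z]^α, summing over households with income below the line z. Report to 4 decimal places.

Incomes under z: ₹20, ₹50 (q = 2 of N = 10).
Shortfall ratios: (52−20)/52 = 0.6154; (52−50)/52 = 0.0385.
Raised to α = 1.5: 0.48275; 0.00754.
Sum = 0.490290; FGT(1.5) = 0.490290 / 10 = 0.0490.

0.0490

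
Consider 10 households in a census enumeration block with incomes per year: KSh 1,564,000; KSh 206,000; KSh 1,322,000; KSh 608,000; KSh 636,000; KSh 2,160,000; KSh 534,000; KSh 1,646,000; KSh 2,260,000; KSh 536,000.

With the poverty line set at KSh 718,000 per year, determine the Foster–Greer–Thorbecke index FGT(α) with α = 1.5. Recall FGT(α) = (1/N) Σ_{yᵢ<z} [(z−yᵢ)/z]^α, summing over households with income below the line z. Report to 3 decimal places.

0.096

Poor units: KSh 206,000, KSh 534,000, KSh 536,000, KSh 608,000, KSh 636,000 (q = 5 of N = 10).
Shortfall ratios: (718000−206000)/718000 = 0.7131; (718000−534000)/718000 = 0.2563; (718000−536000)/718000 = 0.2535; (718000−608000)/718000 = 0.1532; (718000−636000)/718000 = 0.1142.
Raised to α = 1.5: 0.60217; 0.12973; 0.12762; 0.05997; 0.03860.
Sum = 0.958080; FGT(1.5) = 0.958080 / 10 = 0.096.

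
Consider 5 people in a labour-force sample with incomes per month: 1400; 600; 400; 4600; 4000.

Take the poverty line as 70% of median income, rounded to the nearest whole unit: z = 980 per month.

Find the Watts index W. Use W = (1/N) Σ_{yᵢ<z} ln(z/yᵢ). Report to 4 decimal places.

Poor units: 400, 600 (q = 2 of N = 5).
Log shortfalls: ln(980/400) = 0.8961; ln(980/600) = 0.4906.
W = 1.386711 / 5 = 0.2773.

0.2773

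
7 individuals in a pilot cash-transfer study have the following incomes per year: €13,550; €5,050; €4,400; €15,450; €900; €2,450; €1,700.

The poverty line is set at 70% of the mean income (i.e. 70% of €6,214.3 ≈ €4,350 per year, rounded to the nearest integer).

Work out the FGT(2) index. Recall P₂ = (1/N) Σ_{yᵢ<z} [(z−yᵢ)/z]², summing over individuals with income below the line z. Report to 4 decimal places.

Poor units: €900, €1,700, €2,450 (q = 3 of N = 7).
Shortfall ratios: (4350−900)/4350 = 0.7931; (4350−1700)/4350 = 0.6092; (4350−2450)/4350 = 0.4368.
Squared: 0.6290; 0.3711; 0.1908.
Sum = 1.190910; P₂ = 1.190910 / 7 = 0.1701.

0.1701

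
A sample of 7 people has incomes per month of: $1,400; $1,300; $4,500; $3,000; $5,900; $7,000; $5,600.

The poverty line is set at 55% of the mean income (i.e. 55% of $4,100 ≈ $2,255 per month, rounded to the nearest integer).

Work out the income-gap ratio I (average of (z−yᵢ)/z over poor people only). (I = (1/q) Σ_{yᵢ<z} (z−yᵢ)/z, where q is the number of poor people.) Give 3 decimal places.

0.401

Below the line: $1,300, $1,400 (q = 2 of N = 7).
Relative gaps: 0.4235, 0.3792; sum = 0.802661.
I averages over the q = 2 poor units only: 0.802661 / 2 = 0.401.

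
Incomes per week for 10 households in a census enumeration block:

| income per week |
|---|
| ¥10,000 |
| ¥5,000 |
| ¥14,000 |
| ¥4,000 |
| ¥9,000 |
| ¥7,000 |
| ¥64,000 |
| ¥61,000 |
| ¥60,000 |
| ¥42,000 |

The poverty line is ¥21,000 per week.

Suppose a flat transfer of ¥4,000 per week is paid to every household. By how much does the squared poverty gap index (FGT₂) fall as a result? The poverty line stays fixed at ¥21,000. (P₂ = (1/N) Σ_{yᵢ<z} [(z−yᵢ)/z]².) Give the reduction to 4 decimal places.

0.1179

Before: below the line — ¥4,000, ¥5,000, ¥7,000, ¥9,000, ¥10,000, ¥14,000; squared poverty gap index (FGT₂) = 0.239229.
After the ¥4,000 transfer: below the line — ¥8,000, ¥9,000, ¥11,000, ¥13,000, ¥14,000, ¥18,000; squared poverty gap index (FGT₂) = 0.121315.
Reduction = 0.239229 − 0.121315 = 0.1179.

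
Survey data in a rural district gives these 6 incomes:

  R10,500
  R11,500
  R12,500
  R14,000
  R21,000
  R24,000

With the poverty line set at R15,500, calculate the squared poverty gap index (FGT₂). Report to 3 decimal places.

Incomes under z: R10,500, R11,500, R12,500, R14,000 (q = 4 of N = 6).
Normalized shortfalls: (15500−10500)/15500 = 0.3226; (15500−11500)/15500 = 0.2581; (15500−12500)/15500 = 0.1935; (15500−14000)/15500 = 0.0968.
Squared: 0.1041; 0.0666; 0.0375; 0.0094.
Sum = 0.217482; P₂ = 0.217482 / 6 = 0.036.

0.036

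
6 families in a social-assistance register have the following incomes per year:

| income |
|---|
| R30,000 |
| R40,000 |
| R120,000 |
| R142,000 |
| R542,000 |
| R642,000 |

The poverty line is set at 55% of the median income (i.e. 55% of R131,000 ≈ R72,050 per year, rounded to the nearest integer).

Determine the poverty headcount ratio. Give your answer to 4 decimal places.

2 of the 6 families have income below R72,050.
H = 2/6 = 0.3333.

0.3333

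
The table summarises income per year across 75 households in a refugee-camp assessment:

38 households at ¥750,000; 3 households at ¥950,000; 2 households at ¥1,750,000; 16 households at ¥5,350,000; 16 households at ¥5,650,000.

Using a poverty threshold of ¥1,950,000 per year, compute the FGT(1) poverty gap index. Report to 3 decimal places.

0.335

Below the line: 38×¥750,000, 3×¥950,000, 2×¥1,750,000 (q = 43 of N = 75).
Normalized shortfalls: (1950000−750000)/1950000 = 0.6154 (×38); (1950000−950000)/1950000 = 0.5128 (×3); (1950000−1750000)/1950000 = 0.1026 (×2).
Σ = 25.128205. Dividing by the full population N = 75 gives P₁ = 0.335.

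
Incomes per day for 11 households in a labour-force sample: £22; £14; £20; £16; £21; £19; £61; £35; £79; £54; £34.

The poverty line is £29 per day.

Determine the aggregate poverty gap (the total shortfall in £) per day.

£62

Poor units: £14, £16, £19, £20, £21, £22 (q = 6 of N = 11).
Individual gaps: 29−14 = 15; 29−16 = 13; 29−19 = 10; 29−20 = 9; 29−21 = 8; 29−22 = 7.
Aggregate gap = £62.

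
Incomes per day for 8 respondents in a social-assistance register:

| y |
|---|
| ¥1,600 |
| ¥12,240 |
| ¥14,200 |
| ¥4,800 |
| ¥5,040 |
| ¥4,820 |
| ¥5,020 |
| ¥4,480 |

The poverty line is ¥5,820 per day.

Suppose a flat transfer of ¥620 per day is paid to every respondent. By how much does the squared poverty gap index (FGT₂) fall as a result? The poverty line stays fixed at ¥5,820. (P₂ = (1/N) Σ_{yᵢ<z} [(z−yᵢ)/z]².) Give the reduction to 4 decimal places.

Before: below the line — ¥1,600, ¥4,480, ¥4,800, ¥4,820, ¥5,020, ¥5,040; squared poverty gap index (FGT₂) = 0.084482.
After the ¥620 transfer: below the line — ¥2,220, ¥5,100, ¥5,420, ¥5,440, ¥5,640, ¥5,660; squared poverty gap index (FGT₂) = 0.051077.
Reduction = 0.084482 − 0.051077 = 0.0334.

0.0334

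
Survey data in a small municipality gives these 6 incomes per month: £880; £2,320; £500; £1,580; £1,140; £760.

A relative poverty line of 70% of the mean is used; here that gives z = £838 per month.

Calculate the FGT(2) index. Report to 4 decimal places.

0.0286

Incomes under z: £500, £760 (q = 2 of N = 6).
Relative gaps: (838−500)/838 = 0.4033; (838−760)/838 = 0.0931.
Squared: 0.1627; 0.0087.
Sum = 0.171348; P₂ = 0.171348 / 6 = 0.0286.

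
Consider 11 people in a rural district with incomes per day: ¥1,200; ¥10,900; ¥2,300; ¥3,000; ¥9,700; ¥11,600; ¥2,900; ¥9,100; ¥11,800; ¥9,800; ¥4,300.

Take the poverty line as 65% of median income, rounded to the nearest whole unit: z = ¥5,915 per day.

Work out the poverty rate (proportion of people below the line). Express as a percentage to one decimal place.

45.5%

5 of the 11 people have income below ¥5,915.
H = 5/11 = 45.5%.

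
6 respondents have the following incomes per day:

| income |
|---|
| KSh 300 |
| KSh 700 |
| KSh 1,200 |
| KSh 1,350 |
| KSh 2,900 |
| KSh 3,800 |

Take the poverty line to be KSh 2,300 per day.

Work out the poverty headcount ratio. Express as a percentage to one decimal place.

66.7%

4 of the 6 respondents have income below KSh 2,300.
H = 4/6 = 66.7%.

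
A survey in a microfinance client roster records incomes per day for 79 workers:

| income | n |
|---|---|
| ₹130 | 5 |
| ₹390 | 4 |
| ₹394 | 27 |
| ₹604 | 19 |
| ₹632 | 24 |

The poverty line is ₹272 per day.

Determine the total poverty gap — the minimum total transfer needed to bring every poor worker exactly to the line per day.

Poor units: 5×₹130 (q = 5 of N = 79).
Individual gaps: 5×(272−130) = 710.
Aggregate gap = ₹710.

₹710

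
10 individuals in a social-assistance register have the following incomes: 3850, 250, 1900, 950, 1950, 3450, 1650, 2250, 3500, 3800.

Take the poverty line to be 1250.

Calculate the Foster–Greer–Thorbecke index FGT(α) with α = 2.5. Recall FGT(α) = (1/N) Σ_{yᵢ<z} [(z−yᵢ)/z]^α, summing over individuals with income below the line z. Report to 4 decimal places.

0.0601

Poor units: 250, 950 (q = 2 of N = 10).
Normalized shortfalls: (1250−250)/1250 = 0.8000; (1250−950)/1250 = 0.2400.
Raised to α = 2.5: 0.57243; 0.02822.
Sum = 0.600652; FGT(2.5) = 0.600652 / 10 = 0.0601.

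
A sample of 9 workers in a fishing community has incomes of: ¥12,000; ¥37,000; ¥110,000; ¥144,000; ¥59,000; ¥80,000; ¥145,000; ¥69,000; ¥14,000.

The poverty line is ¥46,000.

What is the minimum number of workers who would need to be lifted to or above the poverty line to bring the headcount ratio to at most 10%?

Currently q = 3 of N = 9 are below the line (H = 0.333).
A headcount ratio of at most 10% allows at most ⌊0.10 × 9⌋ = 0 poor workers.
So at least 3 − 0 = 3 must be lifted.

3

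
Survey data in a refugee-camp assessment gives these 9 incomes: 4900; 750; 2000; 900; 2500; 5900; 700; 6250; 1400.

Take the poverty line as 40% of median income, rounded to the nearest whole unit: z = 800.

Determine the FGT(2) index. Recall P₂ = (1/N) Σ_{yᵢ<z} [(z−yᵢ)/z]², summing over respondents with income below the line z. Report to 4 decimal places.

Incomes under z: 700, 750 (q = 2 of N = 9).
Relative gaps: (800−700)/800 = 0.1250; (800−750)/800 = 0.0625.
Squared: 0.0156; 0.0039.
Sum = 0.019531; P₂ = 0.019531 / 9 = 0.0022.

0.0022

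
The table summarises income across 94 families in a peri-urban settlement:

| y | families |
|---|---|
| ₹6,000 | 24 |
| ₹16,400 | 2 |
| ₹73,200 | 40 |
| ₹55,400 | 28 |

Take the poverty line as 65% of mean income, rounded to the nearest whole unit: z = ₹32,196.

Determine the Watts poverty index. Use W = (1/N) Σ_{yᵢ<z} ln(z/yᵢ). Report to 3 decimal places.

0.443

Below z: 24×₹6,000, 2×₹16,400 (q = 26 of N = 94).
Log shortfalls: ln(32196/6000) = 1.6801 (×24); ln(32196/16400) = 0.6746 (×2).
W = 41.671108 / 94 = 0.443.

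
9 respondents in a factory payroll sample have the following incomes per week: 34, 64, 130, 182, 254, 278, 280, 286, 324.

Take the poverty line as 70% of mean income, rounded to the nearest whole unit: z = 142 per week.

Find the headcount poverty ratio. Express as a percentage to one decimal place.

33.3%

3 of the 9 respondents have income below 142.
H = 3/9 = 33.3%.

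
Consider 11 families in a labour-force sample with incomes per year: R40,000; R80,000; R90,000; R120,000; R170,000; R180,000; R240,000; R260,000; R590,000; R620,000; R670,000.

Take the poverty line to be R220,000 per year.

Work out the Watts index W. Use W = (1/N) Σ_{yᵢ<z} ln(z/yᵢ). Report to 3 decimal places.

0.425

Incomes under z: R40,000, R80,000, R90,000, R120,000, R170,000, R180,000 (q = 6 of N = 11).
ln(z/y) terms: ln(220000/40000) = 1.7047; ln(220000/80000) = 1.0116; ln(220000/90000) = 0.8938; ln(220000/120000) = 0.6061; ln(220000/170000) = 0.2578; ln(220000/180000) = 0.2007.
W = 4.674802 / 11 = 0.425.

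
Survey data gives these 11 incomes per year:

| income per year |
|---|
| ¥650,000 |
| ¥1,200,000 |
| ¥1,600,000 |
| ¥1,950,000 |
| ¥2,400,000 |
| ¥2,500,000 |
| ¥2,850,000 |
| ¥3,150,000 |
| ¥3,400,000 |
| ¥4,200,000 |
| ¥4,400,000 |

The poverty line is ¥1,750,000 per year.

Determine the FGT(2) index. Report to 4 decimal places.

0.0456

Poor units: ¥650,000, ¥1,200,000, ¥1,600,000 (q = 3 of N = 11).
Relative gaps: (1750000−650000)/1750000 = 0.6286; (1750000−1200000)/1750000 = 0.3143; (1750000−1600000)/1750000 = 0.0857.
Squared: 0.3951; 0.0988; 0.0073.
Sum = 0.501224; P₂ = 0.501224 / 11 = 0.0456.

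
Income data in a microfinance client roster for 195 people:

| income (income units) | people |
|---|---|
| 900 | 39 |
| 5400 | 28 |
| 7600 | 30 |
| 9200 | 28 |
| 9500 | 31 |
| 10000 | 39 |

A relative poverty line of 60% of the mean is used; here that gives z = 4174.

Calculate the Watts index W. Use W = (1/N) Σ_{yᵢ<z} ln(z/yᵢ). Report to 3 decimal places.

Below z: 39×900 (q = 39 of N = 195).
Log gaps: ln(4174/900) = 1.5342 (×39).
W = 59.835178 / 195 = 0.307.

0.307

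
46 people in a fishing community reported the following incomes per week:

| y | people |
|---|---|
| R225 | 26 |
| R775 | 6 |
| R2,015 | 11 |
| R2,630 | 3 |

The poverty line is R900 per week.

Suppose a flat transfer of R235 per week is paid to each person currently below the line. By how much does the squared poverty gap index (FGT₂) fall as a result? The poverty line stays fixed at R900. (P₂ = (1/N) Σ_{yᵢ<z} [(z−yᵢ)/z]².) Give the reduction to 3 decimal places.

Before: below the line — 26×R225, 6×R775; squared poverty gap index (FGT₂) = 0.32045.
After the R235 transfer: below the line — 26×R460; squared poverty gap index (FGT₂) = 0.13509.
Reduction = 0.32045 − 0.13509 = 0.185.

0.185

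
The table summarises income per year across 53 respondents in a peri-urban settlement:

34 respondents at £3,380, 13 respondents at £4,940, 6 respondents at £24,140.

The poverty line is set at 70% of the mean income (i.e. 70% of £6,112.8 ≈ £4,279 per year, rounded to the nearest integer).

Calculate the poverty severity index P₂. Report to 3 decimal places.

Incomes under z: 34×£3,380 (q = 34 of N = 53).
Relative gaps: (4279−3380)/4279 = 0.2101 (×34).
Squared: 0.0441 (×34).
Sum = 1.500769; P₂ = 1.500769 / 53 = 0.028.

0.028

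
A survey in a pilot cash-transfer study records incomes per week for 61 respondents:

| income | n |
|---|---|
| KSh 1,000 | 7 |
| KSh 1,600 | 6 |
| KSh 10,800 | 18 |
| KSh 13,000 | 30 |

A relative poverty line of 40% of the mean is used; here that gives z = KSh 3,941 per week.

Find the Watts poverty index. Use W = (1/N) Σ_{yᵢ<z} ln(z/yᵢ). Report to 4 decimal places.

Below the line: 7×KSh 1,000, 6×KSh 1,600 (q = 13 of N = 61).
ln(z/y) terms: ln(3941/1000) = 1.3714 (×7); ln(3941/1600) = 0.9014 (×6).
W = 15.008627 / 61 = 0.2460.

0.2460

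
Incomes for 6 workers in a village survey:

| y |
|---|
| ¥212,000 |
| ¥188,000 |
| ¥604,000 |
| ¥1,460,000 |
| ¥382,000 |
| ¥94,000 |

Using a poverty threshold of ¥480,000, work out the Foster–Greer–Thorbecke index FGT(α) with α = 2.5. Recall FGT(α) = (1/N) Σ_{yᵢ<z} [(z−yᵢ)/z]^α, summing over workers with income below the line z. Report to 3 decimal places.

0.187

Below z: ¥94,000, ¥188,000, ¥212,000, ¥382,000 (q = 4 of N = 6).
Shortfall ratios: (480000−94000)/480000 = 0.8042; (480000−188000)/480000 = 0.6083; (480000−212000)/480000 = 0.5583; (480000−382000)/480000 = 0.2042.
Raised to α = 2.5: 0.57992; 0.28864; 0.23293; 0.01883.
Sum = 1.120324; FGT(2.5) = 1.120324 / 6 = 0.187.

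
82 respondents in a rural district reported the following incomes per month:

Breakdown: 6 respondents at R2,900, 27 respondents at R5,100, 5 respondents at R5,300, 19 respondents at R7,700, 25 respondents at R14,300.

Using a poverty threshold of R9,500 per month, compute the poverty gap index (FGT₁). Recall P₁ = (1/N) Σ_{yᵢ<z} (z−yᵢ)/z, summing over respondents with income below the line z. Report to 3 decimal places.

0.274

Poor units: 6×R2,900, 27×R5,100, 5×R5,300, 19×R7,700 (q = 57 of N = 82).
Gap ratios (z−y)/z: (9500−2900)/9500 = 0.6947 (×6); (9500−5100)/9500 = 0.4632 (×27); (9500−5300)/9500 = 0.4421 (×5); (9500−7700)/9500 = 0.1895 (×19).
Σ = 22.484211. Dividing by the full population N = 82 gives P₁ = 0.274.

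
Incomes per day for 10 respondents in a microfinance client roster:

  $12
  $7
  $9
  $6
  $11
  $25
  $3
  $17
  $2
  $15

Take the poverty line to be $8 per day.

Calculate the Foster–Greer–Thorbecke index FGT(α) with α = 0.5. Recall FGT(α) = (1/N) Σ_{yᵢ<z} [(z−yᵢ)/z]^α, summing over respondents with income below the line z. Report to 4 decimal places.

Incomes under z: $2, $3, $6, $7 (q = 4 of N = 10).
Shortfall ratios: (8−2)/8 = 0.7500; (8−3)/8 = 0.6250; (8−6)/8 = 0.2500; (8−7)/8 = 0.1250.
Raised to α = 0.5: 0.86603; 0.79057; 0.50000; 0.35355.
Sum = 2.510148; FGT(0.5) = 2.510148 / 10 = 0.2510.

0.2510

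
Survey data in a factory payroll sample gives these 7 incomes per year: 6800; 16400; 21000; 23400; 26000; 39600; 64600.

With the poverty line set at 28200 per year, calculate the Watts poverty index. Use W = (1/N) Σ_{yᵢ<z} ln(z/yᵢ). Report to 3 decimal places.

0.361

Below the line: 6800, 16400, 21000, 23400, 26000 (q = 5 of N = 7).
Log shortfalls: ln(28200/6800) = 1.4224; ln(28200/16400) = 0.5420; ln(28200/21000) = 0.2948; ln(28200/23400) = 0.1866; ln(28200/26000) = 0.0812.
W = 2.527051 / 7 = 0.361.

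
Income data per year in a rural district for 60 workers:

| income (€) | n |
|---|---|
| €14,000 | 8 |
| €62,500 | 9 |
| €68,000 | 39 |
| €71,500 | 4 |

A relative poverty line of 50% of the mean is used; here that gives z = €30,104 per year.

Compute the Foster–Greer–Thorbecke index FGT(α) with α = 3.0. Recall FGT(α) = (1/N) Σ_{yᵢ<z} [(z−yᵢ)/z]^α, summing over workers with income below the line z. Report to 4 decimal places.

Incomes under z: 8×€14,000 (q = 8 of N = 60).
Relative gaps: (30104−14000)/30104 = 0.5349 (×8).
Raised to α = 3.0: 0.15308 (×8).
Sum = 1.224669; FGT(3.0) = 1.224669 / 60 = 0.0204.

0.0204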